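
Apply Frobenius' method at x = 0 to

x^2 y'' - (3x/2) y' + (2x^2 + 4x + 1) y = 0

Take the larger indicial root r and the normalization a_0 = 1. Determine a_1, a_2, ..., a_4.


Write in Frobenius form y'' + (p(x)/x) y' + (q(x)/x^2) y = 0:
  p(x) = -3/2,  q(x) = 2x^2 + 4x + 1.
Indicial equation: r(r-1) + (-3/2) r + (1) = 0 -> roots r_1 = 2, r_2 = 1/2.
Take r = r_1 = 2. Let y(x) = x^r sum_{n>=0} a_n x^n with a_0 = 1.
Substitute y = x^r sum a_n x^n and match x^{r+n}. The recurrence is
  D(n) a_n + 4 a_{n-1} + 2 a_{n-2} = 0,  where D(n) = (r+n)(r+n-1) + (-3/2)(r+n) + (1).
  a_n = [-4 a_{n-1} - 2 a_{n-2}] / D(n).
Since the indicial polynomial factors as (r - r_1)(r - r_2), D(n) = (r_1 + n - r_1)(r_1 + n - r_2) = n(n + 3/2).
Evaluating step by step (a_0 = 1):
  n = 1: D(1) = 1(1 + 3/2) = 5/2; numerator = -4(1) = -4; a_1 = (-4)/(5/2) = -8/5
  n = 2: D(2) = 2(2 + 3/2) = 7; numerator = -4(-8/5) - 2(1) = 22/5; a_2 = (22/5)/(7) = 22/35
  n = 3: D(3) = 3(3 + 3/2) = 27/2; numerator = -4(22/35) - 2(-8/5) = 24/35; a_3 = (24/35)/(27/2) = 16/315
  n = 4: D(4) = 4(4 + 3/2) = 22; numerator = -4(16/315) - 2(22/35) = -92/63; a_4 = (-92/63)/(22) = -46/693

r = 2; a_0 = 1; a_1 = -8/5; a_2 = 22/35; a_3 = 16/315; a_4 = -46/693


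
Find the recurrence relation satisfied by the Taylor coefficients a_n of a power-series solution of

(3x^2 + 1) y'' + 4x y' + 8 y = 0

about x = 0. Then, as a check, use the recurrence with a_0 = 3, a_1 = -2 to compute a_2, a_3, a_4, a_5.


Substitute y = sum_n a_n x^n.
(1 + 3 x^2) y'' contributes (n+2)(n+1) a_{n+2} + 3 n(n-1) a_n at x^n.
4 x y'(x) contributes 4 n a_n at x^n.
8 y(x) contributes 8 a_n at x^n.
Matching x^n: (n+2)(n+1) a_{n+2} + (3 n(n-1) + 4 n + 8) a_n = 0.
Thus a_{n+2} = (-3 n(n-1) - 4 n - 8) / ((n+1)(n+2)) * a_n.

Check with a_0 = 3, a_1 = -2 (apply the recurrence for n = 0, 1, 2, 3): a_0 = 3, a_1 = -2, a_2 = -12, a_3 = 4, a_4 = 22, a_5 = -38/5.

a_(n+2) = (-3 n(n-1) - 4 n - 8) / ((n+1)(n+2)) * a_n; check: a_0 = 3, a_1 = -2, a_2 = -12, a_3 = 4, a_4 = 22, a_5 = -38/5


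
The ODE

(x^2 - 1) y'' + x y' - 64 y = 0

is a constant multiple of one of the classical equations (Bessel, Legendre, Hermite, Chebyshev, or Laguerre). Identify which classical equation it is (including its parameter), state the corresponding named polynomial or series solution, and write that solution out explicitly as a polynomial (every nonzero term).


All three coefficients share the factor -1; dividing through by -1 gives  (1 - x^2) y'' - x y' + 64 y = 0.
This matches the Chebyshev equation (1 - x^2) y'' - x y' + n^2 y = 0 (note the -x y' term, not -2x y') with n^2 = 64, so n = 8; the polynomial solution is T_8(x).
With y = sum_k a_k x^k, matching x^k gives (k+2)(k+1) a_{k+2} = (k^2 - n^2) a_k = (k - 8)(k + 8) a_k. The right side vanishes at k = 8, so the series with the parity of 8 terminates at degree 8.
Standard normalization: leading coefficient of T_n is 2^(n-1), so a_8 = 2^7 = 128. Work downward with a_k = (k+1)(k+2) a_{k+2} / ((k - 8)(k + 8)):
  a_6 = (7)(8)(128) / ((6 - 8)(6 + 8)) = 7168/(-28) = -256
  a_4 = (5)(6)(-256) / ((4 - 8)(4 + 8)) = -7680/(-48) = 160
  a_2 = (3)(4)(160) / ((2 - 8)(2 + 8)) = 1920/(-60) = -32
  a_0 = (1)(2)(-32) / ((0 - 8)(0 + 8)) = -64/(-64) = 1
Hence T_8(x) = 128 x^8 - 256 x^6 + 160 x^4 - 32 x^2 + 1.

T_8(x); series = 128 x^8 - 256 x^6 + 160 x^4 - 32 x^2 + 1


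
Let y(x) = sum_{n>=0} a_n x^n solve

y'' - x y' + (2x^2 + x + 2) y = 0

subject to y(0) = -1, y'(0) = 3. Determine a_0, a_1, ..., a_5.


Ansatz: y(x) = sum_{n>=0} a_n x^n, so y'(x) = sum_{n>=1} n a_n x^(n-1) and y''(x) = sum_{n>=2} n(n-1) a_n x^(n-2).
Substitute into P(x) y'' + Q(x) y' + R(x) y = 0 with P(x) = 1, Q(x) = -x, R(x) = 2x^2 + x + 2, and match powers of x.
Initial conditions: a_0 = -1, a_1 = 3.
Setting the coefficient of each power of x to zero and solving order by order (substituting the coefficients already found):
  x^0: 2 a_2 + 2 a_0 = 0  ->  2 a_2 = -2 a_0 = 2  ->  a_2 = 1
  x^1: 6 a_3 + a_1 + a_0 = 0  ->  6 a_3 = -a_1 - a_0 = -2  ->  a_3 = -1/3
  x^2: 12 a_4 + a_1 + 2 a_0 = 0  ->  12 a_4 = -a_1 - 2 a_0 = -1  ->  a_4 = -1/12
  x^3: 20 a_5 - a_3 + a_2 + 2 a_1 = 0  ->  20 a_5 = a_3 - a_2 - 2 a_1 = -22/3  ->  a_5 = -11/30
Truncated series: y(x) = -1 + 3 x + x^2 - (1/3) x^3 - (1/12) x^4 - (11/30) x^5 + O(x^6).

a_0 = -1; a_1 = 3; a_2 = 1; a_3 = -1/3; a_4 = -1/12; a_5 = -11/30


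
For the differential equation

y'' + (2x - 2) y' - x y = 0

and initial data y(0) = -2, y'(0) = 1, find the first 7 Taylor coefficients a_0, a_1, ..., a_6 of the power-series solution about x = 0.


Ansatz: y(x) = sum_{n>=0} a_n x^n, so y'(x) = sum_{n>=1} n a_n x^(n-1) and y''(x) = sum_{n>=2} n(n-1) a_n x^(n-2).
Substitute into P(x) y'' + Q(x) y' + R(x) y = 0 with P(x) = 1, Q(x) = 2x - 2, R(x) = -x, and match powers of x.
Initial conditions: a_0 = -2, a_1 = 1.
Setting the coefficient of each power of x to zero and solving order by order (substituting the coefficients already found):
  x^0: 2 a_2 - 2 a_1 = 0  ->  2 a_2 = 2 a_1 = 2  ->  a_2 = 1
  x^1: 6 a_3 - 4 a_2 + 2 a_1 - a_0 = 0  ->  6 a_3 = 4 a_2 - 2 a_1 + a_0 = 0  ->  a_3 = 0
  x^2: 12 a_4 - 6 a_3 + 4 a_2 - a_1 = 0  ->  12 a_4 = 6 a_3 - 4 a_2 + a_1 = -3  ->  a_4 = -1/4
  x^3: 20 a_5 - 8 a_4 + 6 a_3 - a_2 = 0  ->  20 a_5 = 8 a_4 - 6 a_3 + a_2 = -1  ->  a_5 = -1/20
  x^4: 30 a_6 - 10 a_5 + 8 a_4 - a_3 = 0  ->  30 a_6 = 10 a_5 - 8 a_4 + a_3 = 3/2  ->  a_6 = 1/20
Truncated series: y(x) = -2 + x + x^2 - (1/4) x^4 - (1/20) x^5 + (1/20) x^6 + O(x^7).

a_0 = -2; a_1 = 1; a_2 = 1; a_3 = 0; a_4 = -1/4; a_5 = -1/20; a_6 = 1/20


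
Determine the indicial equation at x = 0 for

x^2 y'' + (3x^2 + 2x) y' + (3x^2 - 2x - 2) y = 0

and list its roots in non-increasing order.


Divide by x^2 to reach normal form y'' + P_1(x) y' + P_2(x) y = 0 with P_1(x) = 3 + 2/x and P_2(x) = 3 - 2/x - 2/x^2.
x = 0 is a singular point because the y'-coefficient 3 + 2/x has a pole at x = 0 and the y-coefficient 3 - 2/x - 2/x^2 has a pole at x = 0.
It is a regular singular point because x P_1(x) = p(x) = 3x + 2 and x^2 P_2(x) = q(x) = 3x^2 - 2x - 2 are polynomials, hence analytic at x = 0.
p(0) = 2,  q(0) = -2.
Indicial equation: r(r-1) + p(0) r + q(0) = 0, i.e. r^2 + (p(0) - 1) r + q(0) = 0, i.e. r^2 + 1 r - 2 = 0.
Discriminant: (1)^2 - 4(-2) = 9, so r = (-1 ± 3)/2.
Solving: r_1 = 1, r_2 = -2.

indicial: r^2 + 1 r - 2 = 0; roots r_1 = 1, r_2 = -2


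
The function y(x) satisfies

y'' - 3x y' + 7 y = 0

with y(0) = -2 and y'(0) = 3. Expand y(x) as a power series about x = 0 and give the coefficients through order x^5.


Ansatz: y(x) = sum_{n>=0} a_n x^n, so y'(x) = sum_{n>=1} n a_n x^(n-1) and y''(x) = sum_{n>=2} n(n-1) a_n x^(n-2).
Substitute into P(x) y'' + Q(x) y' + R(x) y = 0 with P(x) = 1, Q(x) = -3x, R(x) = 7, and match powers of x.
Initial conditions: a_0 = -2, a_1 = 3.
Setting the coefficient of each power of x to zero and solving order by order (substituting the coefficients already found):
  x^0: 2 a_2 + 7 a_0 = 0  ->  2 a_2 = -7 a_0 = 14  ->  a_2 = 7
  x^1: 6 a_3 + 4 a_1 = 0  ->  6 a_3 = -4 a_1 = -12  ->  a_3 = -2
  x^2: 12 a_4 + a_2 = 0  ->  12 a_4 = -a_2 = -7  ->  a_4 = -7/12
  x^3: 20 a_5 - 2 a_3 = 0  ->  20 a_5 = 2 a_3 = -4  ->  a_5 = -1/5
Truncated series: y(x) = -2 + 3 x + 7 x^2 - 2 x^3 - (7/12) x^4 - (1/5) x^5 + O(x^6).

a_0 = -2; a_1 = 3; a_2 = 7; a_3 = -2; a_4 = -7/12; a_5 = -1/5


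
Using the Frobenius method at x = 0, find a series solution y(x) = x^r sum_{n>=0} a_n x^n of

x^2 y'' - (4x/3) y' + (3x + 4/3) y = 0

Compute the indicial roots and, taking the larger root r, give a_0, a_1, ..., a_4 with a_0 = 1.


Write in Frobenius form y'' + (p(x)/x) y' + (q(x)/x^2) y = 0:
  p(x) = -4/3,  q(x) = 3x + 4/3.
Indicial equation: r(r-1) + (-4/3) r + (4/3) = 0 -> roots r_1 = 4/3, r_2 = 1.
Take r = r_1 = 4/3. Let y(x) = x^r sum_{n>=0} a_n x^n with a_0 = 1.
Substitute y = x^r sum a_n x^n and match x^{r+n}. The recurrence is
  D(n) a_n + 3 a_{n-1} = 0,  where D(n) = (r+n)(r+n-1) + (-4/3)(r+n) + (4/3).
  a_n = -3 / D(n) * a_{n-1}.
Since the indicial polynomial factors as (r - r_1)(r - r_2), D(n) = (r_1 + n - r_1)(r_1 + n - r_2) = n(n + 1/3).
Evaluating step by step (a_0 = 1):
  n = 1: D(1) = 1(1 + 1/3) = 4/3; numerator = -3(1) = -3; a_1 = (-3)/(4/3) = -9/4
  n = 2: D(2) = 2(2 + 1/3) = 14/3; numerator = -3(-9/4) = 27/4; a_2 = (27/4)/(14/3) = 81/56
  n = 3: D(3) = 3(3 + 1/3) = 10; numerator = -3(81/56) = -243/56; a_3 = (-243/56)/(10) = -243/560
  n = 4: D(4) = 4(4 + 1/3) = 52/3; numerator = -3(-243/560) = 729/560; a_4 = (729/560)/(52/3) = 2187/29120

r = 4/3; a_0 = 1; a_1 = -9/4; a_2 = 81/56; a_3 = -243/560; a_4 = 2187/29120


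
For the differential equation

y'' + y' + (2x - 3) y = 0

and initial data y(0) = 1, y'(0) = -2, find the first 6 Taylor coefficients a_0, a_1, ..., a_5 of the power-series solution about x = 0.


Ansatz: y(x) = sum_{n>=0} a_n x^n, so y'(x) = sum_{n>=1} n a_n x^(n-1) and y''(x) = sum_{n>=2} n(n-1) a_n x^(n-2).
Substitute into P(x) y'' + Q(x) y' + R(x) y = 0 with P(x) = 1, Q(x) = 1, R(x) = 2x - 3, and match powers of x.
Initial conditions: a_0 = 1, a_1 = -2.
Setting the coefficient of each power of x to zero and solving order by order (substituting the coefficients already found):
  x^0: 2 a_2 + a_1 - 3 a_0 = 0  ->  2 a_2 = -a_1 + 3 a_0 = 5  ->  a_2 = 5/2
  x^1: 6 a_3 + 2 a_2 - 3 a_1 + 2 a_0 = 0  ->  6 a_3 = -2 a_2 + 3 a_1 - 2 a_0 = -13  ->  a_3 = -13/6
  x^2: 12 a_4 + 3 a_3 - 3 a_2 + 2 a_1 = 0  ->  12 a_4 = -3 a_3 + 3 a_2 - 2 a_1 = 18  ->  a_4 = 3/2
  x^3: 20 a_5 + 4 a_4 - 3 a_3 + 2 a_2 = 0  ->  20 a_5 = -4 a_4 + 3 a_3 - 2 a_2 = -35/2  ->  a_5 = -7/8
Truncated series: y(x) = 1 - 2 x + (5/2) x^2 - (13/6) x^3 + (3/2) x^4 - (7/8) x^5 + O(x^6).

a_0 = 1; a_1 = -2; a_2 = 5/2; a_3 = -13/6; a_4 = 3/2; a_5 = -7/8


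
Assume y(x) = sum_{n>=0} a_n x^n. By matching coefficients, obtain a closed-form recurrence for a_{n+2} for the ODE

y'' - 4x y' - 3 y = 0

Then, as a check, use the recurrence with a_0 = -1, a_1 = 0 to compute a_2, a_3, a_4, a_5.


Substitute y = sum_n a_n x^n.
y''(x) has coefficient (n+2)(n+1) a_{n+2} at x^n;
-4 x y'(x) has coefficient -4 n a_n at x^n (shift);
-3 y(x) has coefficient -3 a_n at x^n.
Matching x^n: (n+2)(n+1) a_{n+2} + (-4n - 3) a_n = 0.
Thus a_{n+2} = (4n + 3) / ((n+1)(n+2)) * a_n.

Check with a_0 = -1, a_1 = 0 (apply the recurrence for n = 0, 1, 2, 3): a_0 = -1, a_1 = 0, a_2 = -3/2, a_3 = 0, a_4 = -11/8, a_5 = 0.

a_(n+2) = (4n + 3) / ((n+1)(n+2)) * a_n; check: a_0 = -1, a_1 = 0, a_2 = -3/2, a_3 = 0, a_4 = -11/8, a_5 = 0


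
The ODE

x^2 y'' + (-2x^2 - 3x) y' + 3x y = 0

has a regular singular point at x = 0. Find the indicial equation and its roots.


Divide by x^2 to reach normal form y'' + P_1(x) y' + P_2(x) y = 0 with P_1(x) = -2 - 3/x and P_2(x) = 3/x.
x = 0 is a singular point because the y'-coefficient -2 - 3/x has a pole at x = 0 and the y-coefficient 3/x has a pole at x = 0.
It is a regular singular point because x P_1(x) = p(x) = -2x - 3 and x^2 P_2(x) = q(x) = 3x are polynomials, hence analytic at x = 0.
p(0) = -3,  q(0) = 0.
Indicial equation: r(r-1) + p(0) r + q(0) = 0, i.e. r^2 + (p(0) - 1) r + q(0) = 0, i.e. r^2 - 4 r = 0.
Discriminant: (-4)^2 - 4(0) = 16, so r = (4 ± 4)/2.
Solving: r_1 = 4, r_2 = 0.

indicial: r^2 - 4 r = 0; roots r_1 = 4, r_2 = 0


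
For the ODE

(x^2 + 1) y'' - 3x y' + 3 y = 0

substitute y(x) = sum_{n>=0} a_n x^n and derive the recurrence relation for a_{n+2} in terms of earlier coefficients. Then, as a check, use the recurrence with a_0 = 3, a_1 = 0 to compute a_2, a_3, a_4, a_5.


Substitute y = sum_n a_n x^n.
(1 + 1 x^2) y'' contributes (n+2)(n+1) a_{n+2} + n(n-1) a_n at x^n.
-3 x y'(x) contributes -3 n a_n at x^n.
3 y(x) contributes 3 a_n at x^n.
Matching x^n: (n+2)(n+1) a_{n+2} + (n(n-1) - 3 n + 3) a_n = 0.
Thus a_{n+2} = (-n(n-1) + 3 n - 3) / ((n+1)(n+2)) * a_n.

Check with a_0 = 3, a_1 = 0 (apply the recurrence for n = 0, 1, 2, 3): a_0 = 3, a_1 = 0, a_2 = -9/2, a_3 = 0, a_4 = -3/8, a_5 = 0.

a_(n+2) = (-n(n-1) + 3 n - 3) / ((n+1)(n+2)) * a_n; check: a_0 = 3, a_1 = 0, a_2 = -9/2, a_3 = 0, a_4 = -3/8, a_5 = 0


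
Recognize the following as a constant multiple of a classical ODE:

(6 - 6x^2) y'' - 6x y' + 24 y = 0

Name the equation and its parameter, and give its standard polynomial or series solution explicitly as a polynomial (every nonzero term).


All three coefficients share the factor 6; dividing through by 6 gives  (1 - x^2) y'' - x y' + 4 y = 0.
This matches the Chebyshev equation (1 - x^2) y'' - x y' + n^2 y = 0 (note the -x y' term, not -2x y') with n^2 = 4, so n = 2; the polynomial solution is T_2(x).
With y = sum_k a_k x^k, matching x^k gives (k+2)(k+1) a_{k+2} = (k^2 - n^2) a_k = (k - 2)(k + 2) a_k. The right side vanishes at k = 2, so the series with the parity of 2 terminates at degree 2.
Standard normalization: leading coefficient of T_n is 2^(n-1), so a_2 = 2^1 = 2. Work downward with a_k = (k+1)(k+2) a_{k+2} / ((k - 2)(k + 2)):
  a_0 = (1)(2)(2) / ((0 - 2)(0 + 2)) = 4/(-4) = -1
Hence T_2(x) = 2 x^2 - 1.

T_2(x); series = 2 x^2 - 1


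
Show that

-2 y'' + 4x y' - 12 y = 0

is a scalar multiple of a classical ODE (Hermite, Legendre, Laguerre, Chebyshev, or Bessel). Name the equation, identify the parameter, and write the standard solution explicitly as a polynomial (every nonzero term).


All three coefficients share the factor -2; dividing through by -2 gives  y'' - 2x y' + 6 y = 0.
This matches the Hermite equation y'' - 2x y' + 2n y = 0 with 2n = 6, so n = 3; the polynomial solution is H_3(x).
With y = sum_k a_k x^k, matching x^k gives (k+2)(k+1) a_{k+2} = 2(k - n) a_k = 2(k - 3) a_k. The right side vanishes at k = 3, so the series with the parity of 3 terminates at degree 3.
Standard normalization: leading coefficient of H_n is 2^n, so a_3 = 2^3 = 8. Work downward with a_k = (k+1)(k+2) a_{k+2} / (2(k - n)):
  a_1 = (2)(3)(8) / (2(1 - 3)) = 48/(-4) = -12
Hence H_3(x) = 8 x^3 - 12 x.

H_3(x); series = 8 x^3 - 12 x


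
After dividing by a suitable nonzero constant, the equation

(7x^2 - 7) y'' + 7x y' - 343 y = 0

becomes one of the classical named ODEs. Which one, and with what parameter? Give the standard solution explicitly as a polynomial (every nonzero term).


All three coefficients share the factor -7; dividing through by -7 gives  (1 - x^2) y'' - x y' + 49 y = 0.
This matches the Chebyshev equation (1 - x^2) y'' - x y' + n^2 y = 0 (note the -x y' term, not -2x y') with n^2 = 49, so n = 7; the polynomial solution is T_7(x).
With y = sum_k a_k x^k, matching x^k gives (k+2)(k+1) a_{k+2} = (k^2 - n^2) a_k = (k - 7)(k + 7) a_k. The right side vanishes at k = 7, so the series with the parity of 7 terminates at degree 7.
Standard normalization: leading coefficient of T_n is 2^(n-1), so a_7 = 2^6 = 64. Work downward with a_k = (k+1)(k+2) a_{k+2} / ((k - 7)(k + 7)):
  a_5 = (6)(7)(64) / ((5 - 7)(5 + 7)) = 2688/(-24) = -112
  a_3 = (4)(5)(-112) / ((3 - 7)(3 + 7)) = -2240/(-40) = 56
  a_1 = (2)(3)(56) / ((1 - 7)(1 + 7)) = 336/(-48) = -7
Hence T_7(x) = 64 x^7 - 112 x^5 + 56 x^3 - 7 x.

T_7(x); series = 64 x^7 - 112 x^5 + 56 x^3 - 7 x


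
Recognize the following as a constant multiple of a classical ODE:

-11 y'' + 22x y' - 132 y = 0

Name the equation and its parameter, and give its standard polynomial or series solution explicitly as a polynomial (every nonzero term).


All three coefficients share the factor -11; dividing through by -11 gives  y'' - 2x y' + 12 y = 0.
This matches the Hermite equation y'' - 2x y' + 2n y = 0 with 2n = 12, so n = 6; the polynomial solution is H_6(x).
With y = sum_k a_k x^k, matching x^k gives (k+2)(k+1) a_{k+2} = 2(k - n) a_k = 2(k - 6) a_k. The right side vanishes at k = 6, so the series with the parity of 6 terminates at degree 6.
Standard normalization: leading coefficient of H_n is 2^n, so a_6 = 2^6 = 64. Work downward with a_k = (k+1)(k+2) a_{k+2} / (2(k - n)):
  a_4 = (5)(6)(64) / (2(4 - 6)) = 1920/(-4) = -480
  a_2 = (3)(4)(-480) / (2(2 - 6)) = -5760/(-8) = 720
  a_0 = (1)(2)(720) / (2(0 - 6)) = 1440/(-12) = -120
Hence H_6(x) = 64 x^6 - 480 x^4 + 720 x^2 - 120.

H_6(x); series = 64 x^6 - 480 x^4 + 720 x^2 - 120


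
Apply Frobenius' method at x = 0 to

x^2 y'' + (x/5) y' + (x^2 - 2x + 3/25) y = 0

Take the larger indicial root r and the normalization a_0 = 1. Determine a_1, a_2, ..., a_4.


Write in Frobenius form y'' + (p(x)/x) y' + (q(x)/x^2) y = 0:
  p(x) = 1/5,  q(x) = x^2 - 2x + 3/25.
Indicial equation: r(r-1) + (1/5) r + (3/25) = 0 -> roots r_1 = 3/5, r_2 = 1/5.
Take r = r_1 = 3/5. Let y(x) = x^r sum_{n>=0} a_n x^n with a_0 = 1.
Substitute y = x^r sum a_n x^n and match x^{r+n}. The recurrence is
  D(n) a_n - 2 a_{n-1} + 1 a_{n-2} = 0,  where D(n) = (r+n)(r+n-1) + (1/5)(r+n) + (3/25).
  a_n = [2 a_{n-1} - 1 a_{n-2}] / D(n).
Since the indicial polynomial factors as (r - r_1)(r - r_2), D(n) = (r_1 + n - r_1)(r_1 + n - r_2) = n(n + 2/5).
Evaluating step by step (a_0 = 1):
  n = 1: D(1) = 1(1 + 2/5) = 7/5; numerator = 2(1) = 2; a_1 = (2)/(7/5) = 10/7
  n = 2: D(2) = 2(2 + 2/5) = 24/5; numerator = 2(10/7) - 1(1) = 13/7; a_2 = (13/7)/(24/5) = 65/168
  n = 3: D(3) = 3(3 + 2/5) = 51/5; numerator = 2(65/168) - 1(10/7) = -55/84; a_3 = (-55/84)/(51/5) = -275/4284
  n = 4: D(4) = 4(4 + 2/5) = 88/5; numerator = 2(-275/4284) - 1(65/168) = -4415/8568; a_4 = (-4415/8568)/(88/5) = -22075/753984

r = 3/5; a_0 = 1; a_1 = 10/7; a_2 = 65/168; a_3 = -275/4284; a_4 = -22075/753984


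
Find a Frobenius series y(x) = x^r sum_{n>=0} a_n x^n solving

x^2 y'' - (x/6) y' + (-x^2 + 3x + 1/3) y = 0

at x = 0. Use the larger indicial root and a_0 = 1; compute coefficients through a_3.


Write in Frobenius form y'' + (p(x)/x) y' + (q(x)/x^2) y = 0:
  p(x) = -1/6,  q(x) = -x^2 + 3x + 1/3.
Indicial equation: r(r-1) + (-1/6) r + (1/3) = 0 -> roots r_1 = 2/3, r_2 = 1/2.
Take r = r_1 = 2/3. Let y(x) = x^r sum_{n>=0} a_n x^n with a_0 = 1.
Substitute y = x^r sum a_n x^n and match x^{r+n}. The recurrence is
  D(n) a_n + 3 a_{n-1} - 1 a_{n-2} = 0,  where D(n) = (r+n)(r+n-1) + (-1/6)(r+n) + (1/3).
  a_n = [-3 a_{n-1} + 1 a_{n-2}] / D(n).
Since the indicial polynomial factors as (r - r_1)(r - r_2), D(n) = (r_1 + n - r_1)(r_1 + n - r_2) = n(n + 1/6).
Evaluating step by step (a_0 = 1):
  n = 1: D(1) = 1(1 + 1/6) = 7/6; numerator = -3(1) = -3; a_1 = (-3)/(7/6) = -18/7
  n = 2: D(2) = 2(2 + 1/6) = 13/3; numerator = -3(-18/7) + 1(1) = 61/7; a_2 = (61/7)/(13/3) = 183/91
  n = 3: D(3) = 3(3 + 1/6) = 19/2; numerator = -3(183/91) + 1(-18/7) = -783/91; a_3 = (-783/91)/(19/2) = -1566/1729

r = 2/3; a_0 = 1; a_1 = -18/7; a_2 = 183/91; a_3 = -1566/1729


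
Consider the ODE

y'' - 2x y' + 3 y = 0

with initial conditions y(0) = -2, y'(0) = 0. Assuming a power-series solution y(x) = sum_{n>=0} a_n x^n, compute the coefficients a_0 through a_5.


Ansatz: y(x) = sum_{n>=0} a_n x^n, so y'(x) = sum_{n>=1} n a_n x^(n-1) and y''(x) = sum_{n>=2} n(n-1) a_n x^(n-2).
Substitute into P(x) y'' + Q(x) y' + R(x) y = 0 with P(x) = 1, Q(x) = -2x, R(x) = 3, and match powers of x.
Initial conditions: a_0 = -2, a_1 = 0.
Setting the coefficient of each power of x to zero and solving order by order (substituting the coefficients already found):
  x^0: 2 a_2 + 3 a_0 = 0  ->  2 a_2 = -3 a_0 = 6  ->  a_2 = 3
  x^1: 6 a_3 + a_1 = 0  ->  6 a_3 = -a_1 = 0  ->  a_3 = 0
  x^2: 12 a_4 - a_2 = 0  ->  12 a_4 = a_2 = 3  ->  a_4 = 1/4
  x^3: 20 a_5 - 3 a_3 = 0  ->  20 a_5 = 3 a_3 = 0  ->  a_5 = 0
Truncated series: y(x) = -2 + 3 x^2 + (1/4) x^4 + O(x^6).

a_0 = -2; a_1 = 0; a_2 = 3; a_3 = 0; a_4 = 1/4; a_5 = 0


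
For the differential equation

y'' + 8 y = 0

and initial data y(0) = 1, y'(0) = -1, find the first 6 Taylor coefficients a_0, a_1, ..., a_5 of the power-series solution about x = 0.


Ansatz: y(x) = sum_{n>=0} a_n x^n, so y'(x) = sum_{n>=1} n a_n x^(n-1) and y''(x) = sum_{n>=2} n(n-1) a_n x^(n-2).
Substitute into P(x) y'' + Q(x) y' + R(x) y = 0 with P(x) = 1, Q(x) = 0, R(x) = 8, and match powers of x.
Initial conditions: a_0 = 1, a_1 = -1.
Setting the coefficient of each power of x to zero and solving order by order (substituting the coefficients already found):
  x^0: 2 a_2 + 8 a_0 = 0  ->  2 a_2 = -8 a_0 = -8  ->  a_2 = -4
  x^1: 6 a_3 + 8 a_1 = 0  ->  6 a_3 = -8 a_1 = 8  ->  a_3 = 4/3
  x^2: 12 a_4 + 8 a_2 = 0  ->  12 a_4 = -8 a_2 = 32  ->  a_4 = 8/3
  x^3: 20 a_5 + 8 a_3 = 0  ->  20 a_5 = -8 a_3 = -32/3  ->  a_5 = -8/15
Truncated series: y(x) = 1 - x - 4 x^2 + (4/3) x^3 + (8/3) x^4 - (8/15) x^5 + O(x^6).

a_0 = 1; a_1 = -1; a_2 = -4; a_3 = 4/3; a_4 = 8/3; a_5 = -8/15


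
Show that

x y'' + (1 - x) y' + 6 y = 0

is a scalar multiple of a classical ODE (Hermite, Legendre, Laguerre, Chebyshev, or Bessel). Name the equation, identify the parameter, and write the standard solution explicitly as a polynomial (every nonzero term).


The equation is already in a standard form:  x y'' + (1 - x) y' + 6 y = 0.
This matches the Laguerre equation x y'' + (1 - x) y' + n y = 0 with n = 6; the polynomial solution is L_6(x).
With y = sum_k a_k x^k, matching x^k gives (k+1)k a_{k+1} + (k+1) a_{k+1} - k a_k + n a_k = 0, i.e. (k+1)^2 a_{k+1} = (k - n) a_k = (k - 6) a_k. The right side vanishes at k = 6, so the series terminates at degree 6.
Standard normalization L_n(0) = 1 gives a_0 = 1. Work upward with a_{k+1} = (k - 6) a_k / (k+1)^2:
  a_1 = (0 - 6)(1) / 1^2 = -6/1 = -6
  a_2 = (1 - 6)(-6) / 2^2 = 30/4 = 15/2
  a_3 = (2 - 6)(15/2) / 3^2 = -30/9 = -10/3
  a_4 = (3 - 6)(-10/3) / 4^2 = 10/16 = 5/8
  a_5 = (4 - 6)(5/8) / 5^2 = (-5/4)/25 = -1/20
  a_6 = (5 - 6)(-1/20) / 6^2 = (1/20)/36 = 1/720
Hence L_6(x) = x^6/720 - x^5/20 + 5 x^4/8 - 10 x^3/3 + 15 x^2/2 - 6 x + 1.

L_6(x); series = x^6/720 - x^5/20 + 5 x^4/8 - 10 x^3/3 + 15 x^2/2 - 6 x + 1


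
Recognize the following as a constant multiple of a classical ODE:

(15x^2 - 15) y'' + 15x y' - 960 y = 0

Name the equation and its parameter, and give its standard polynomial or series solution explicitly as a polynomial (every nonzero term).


All three coefficients share the factor -15; dividing through by -15 gives  (1 - x^2) y'' - x y' + 64 y = 0.
This matches the Chebyshev equation (1 - x^2) y'' - x y' + n^2 y = 0 (note the -x y' term, not -2x y') with n^2 = 64, so n = 8; the polynomial solution is T_8(x).
With y = sum_k a_k x^k, matching x^k gives (k+2)(k+1) a_{k+2} = (k^2 - n^2) a_k = (k - 8)(k + 8) a_k. The right side vanishes at k = 8, so the series with the parity of 8 terminates at degree 8.
Standard normalization: leading coefficient of T_n is 2^(n-1), so a_8 = 2^7 = 128. Work downward with a_k = (k+1)(k+2) a_{k+2} / ((k - 8)(k + 8)):
  a_6 = (7)(8)(128) / ((6 - 8)(6 + 8)) = 7168/(-28) = -256
  a_4 = (5)(6)(-256) / ((4 - 8)(4 + 8)) = -7680/(-48) = 160
  a_2 = (3)(4)(160) / ((2 - 8)(2 + 8)) = 1920/(-60) = -32
  a_0 = (1)(2)(-32) / ((0 - 8)(0 + 8)) = -64/(-64) = 1
Hence T_8(x) = 128 x^8 - 256 x^6 + 160 x^4 - 32 x^2 + 1.

T_8(x); series = 128 x^8 - 256 x^6 + 160 x^4 - 32 x^2 + 1


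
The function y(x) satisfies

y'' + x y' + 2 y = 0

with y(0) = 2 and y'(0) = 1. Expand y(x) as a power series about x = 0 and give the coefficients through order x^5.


Ansatz: y(x) = sum_{n>=0} a_n x^n, so y'(x) = sum_{n>=1} n a_n x^(n-1) and y''(x) = sum_{n>=2} n(n-1) a_n x^(n-2).
Substitute into P(x) y'' + Q(x) y' + R(x) y = 0 with P(x) = 1, Q(x) = x, R(x) = 2, and match powers of x.
Initial conditions: a_0 = 2, a_1 = 1.
Setting the coefficient of each power of x to zero and solving order by order (substituting the coefficients already found):
  x^0: 2 a_2 + 2 a_0 = 0  ->  2 a_2 = -2 a_0 = -4  ->  a_2 = -2
  x^1: 6 a_3 + 3 a_1 = 0  ->  6 a_3 = -3 a_1 = -3  ->  a_3 = -1/2
  x^2: 12 a_4 + 4 a_2 = 0  ->  12 a_4 = -4 a_2 = 8  ->  a_4 = 2/3
  x^3: 20 a_5 + 5 a_3 = 0  ->  20 a_5 = -5 a_3 = 5/2  ->  a_5 = 1/8
Truncated series: y(x) = 2 + x - 2 x^2 - (1/2) x^3 + (2/3) x^4 + (1/8) x^5 + O(x^6).

a_0 = 2; a_1 = 1; a_2 = -2; a_3 = -1/2; a_4 = 2/3; a_5 = 1/8


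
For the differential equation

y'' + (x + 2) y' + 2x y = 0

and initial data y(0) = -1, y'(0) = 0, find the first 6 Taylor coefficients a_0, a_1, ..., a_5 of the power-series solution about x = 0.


Ansatz: y(x) = sum_{n>=0} a_n x^n, so y'(x) = sum_{n>=1} n a_n x^(n-1) and y''(x) = sum_{n>=2} n(n-1) a_n x^(n-2).
Substitute into P(x) y'' + Q(x) y' + R(x) y = 0 with P(x) = 1, Q(x) = x + 2, R(x) = 2x, and match powers of x.
Initial conditions: a_0 = -1, a_1 = 0.
Setting the coefficient of each power of x to zero and solving order by order (substituting the coefficients already found):
  x^0: 2 a_2 + 2 a_1 = 0  ->  2 a_2 = -2 a_1 = 0  ->  a_2 = 0
  x^1: 6 a_3 + 4 a_2 + a_1 + 2 a_0 = 0  ->  6 a_3 = -4 a_2 - a_1 - 2 a_0 = 2  ->  a_3 = 1/3
  x^2: 12 a_4 + 6 a_3 + 2 a_2 + 2 a_1 = 0  ->  12 a_4 = -6 a_3 - 2 a_2 - 2 a_1 = -2  ->  a_4 = -1/6
  x^3: 20 a_5 + 8 a_4 + 3 a_3 + 2 a_2 = 0  ->  20 a_5 = -8 a_4 - 3 a_3 - 2 a_2 = 1/3  ->  a_5 = 1/60
Truncated series: y(x) = -1 + (1/3) x^3 - (1/6) x^4 + (1/60) x^5 + O(x^6).

a_0 = -1; a_1 = 0; a_2 = 0; a_3 = 1/3; a_4 = -1/6; a_5 = 1/60


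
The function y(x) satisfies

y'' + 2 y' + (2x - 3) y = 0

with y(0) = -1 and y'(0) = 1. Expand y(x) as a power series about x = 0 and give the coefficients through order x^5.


Ansatz: y(x) = sum_{n>=0} a_n x^n, so y'(x) = sum_{n>=1} n a_n x^(n-1) and y''(x) = sum_{n>=2} n(n-1) a_n x^(n-2).
Substitute into P(x) y'' + Q(x) y' + R(x) y = 0 with P(x) = 1, Q(x) = 2, R(x) = 2x - 3, and match powers of x.
Initial conditions: a_0 = -1, a_1 = 1.
Setting the coefficient of each power of x to zero and solving order by order (substituting the coefficients already found):
  x^0: 2 a_2 + 2 a_1 - 3 a_0 = 0  ->  2 a_2 = -2 a_1 + 3 a_0 = -5  ->  a_2 = -5/2
  x^1: 6 a_3 + 4 a_2 - 3 a_1 + 2 a_0 = 0  ->  6 a_3 = -4 a_2 + 3 a_1 - 2 a_0 = 15  ->  a_3 = 5/2
  x^2: 12 a_4 + 6 a_3 - 3 a_2 + 2 a_1 = 0  ->  12 a_4 = -6 a_3 + 3 a_2 - 2 a_1 = -49/2  ->  a_4 = -49/24
  x^3: 20 a_5 + 8 a_4 - 3 a_3 + 2 a_2 = 0  ->  20 a_5 = -8 a_4 + 3 a_3 - 2 a_2 = 173/6  ->  a_5 = 173/120
Truncated series: y(x) = -1 + x - (5/2) x^2 + (5/2) x^3 - (49/24) x^4 + (173/120) x^5 + O(x^6).

a_0 = -1; a_1 = 1; a_2 = -5/2; a_3 = 5/2; a_4 = -49/24; a_5 = 173/120


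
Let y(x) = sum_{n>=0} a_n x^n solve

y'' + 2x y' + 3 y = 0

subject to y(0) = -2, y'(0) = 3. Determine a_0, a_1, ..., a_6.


Ansatz: y(x) = sum_{n>=0} a_n x^n, so y'(x) = sum_{n>=1} n a_n x^(n-1) and y''(x) = sum_{n>=2} n(n-1) a_n x^(n-2).
Substitute into P(x) y'' + Q(x) y' + R(x) y = 0 with P(x) = 1, Q(x) = 2x, R(x) = 3, and match powers of x.
Initial conditions: a_0 = -2, a_1 = 3.
Setting the coefficient of each power of x to zero and solving order by order (substituting the coefficients already found):
  x^0: 2 a_2 + 3 a_0 = 0  ->  2 a_2 = -3 a_0 = 6  ->  a_2 = 3
  x^1: 6 a_3 + 5 a_1 = 0  ->  6 a_3 = -5 a_1 = -15  ->  a_3 = -5/2
  x^2: 12 a_4 + 7 a_2 = 0  ->  12 a_4 = -7 a_2 = -21  ->  a_4 = -7/4
  x^3: 20 a_5 + 9 a_3 = 0  ->  20 a_5 = -9 a_3 = 45/2  ->  a_5 = 9/8
  x^4: 30 a_6 + 11 a_4 = 0  ->  30 a_6 = -11 a_4 = 77/4  ->  a_6 = 77/120
Truncated series: y(x) = -2 + 3 x + 3 x^2 - (5/2) x^3 - (7/4) x^4 + (9/8) x^5 + (77/120) x^6 + O(x^7).

a_0 = -2; a_1 = 3; a_2 = 3; a_3 = -5/2; a_4 = -7/4; a_5 = 9/8; a_6 = 77/120


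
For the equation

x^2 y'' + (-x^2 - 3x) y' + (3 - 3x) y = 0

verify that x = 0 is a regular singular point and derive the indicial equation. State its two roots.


Divide by x^2 to reach normal form y'' + P_1(x) y' + P_2(x) y = 0 with P_1(x) = -1 - 3/x and P_2(x) = -3/x + 3/x^2.
x = 0 is a singular point because the y'-coefficient -1 - 3/x has a pole at x = 0 and the y-coefficient -3/x + 3/x^2 has a pole at x = 0.
It is a regular singular point because x P_1(x) = p(x) = -x - 3 and x^2 P_2(x) = q(x) = 3 - 3x are polynomials, hence analytic at x = 0.
p(0) = -3,  q(0) = 3.
Indicial equation: r(r-1) + p(0) r + q(0) = 0, i.e. r^2 + (p(0) - 1) r + q(0) = 0, i.e. r^2 - 4 r + 3 = 0.
Discriminant: (-4)^2 - 4(3) = 4, so r = (4 ± 2)/2.
Solving: r_1 = 3, r_2 = 1.

indicial: r^2 - 4 r + 3 = 0; roots r_1 = 3, r_2 = 1


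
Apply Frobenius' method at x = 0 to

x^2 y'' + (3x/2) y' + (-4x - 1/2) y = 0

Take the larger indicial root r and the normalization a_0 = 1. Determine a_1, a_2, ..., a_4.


Write in Frobenius form y'' + (p(x)/x) y' + (q(x)/x^2) y = 0:
  p(x) = 3/2,  q(x) = -4x - 1/2.
Indicial equation: r(r-1) + (3/2) r + (-1/2) = 0 -> roots r_1 = 1/2, r_2 = -1.
Take r = r_1 = 1/2. Let y(x) = x^r sum_{n>=0} a_n x^n with a_0 = 1.
Substitute y = x^r sum a_n x^n and match x^{r+n}. The recurrence is
  D(n) a_n - 4 a_{n-1} = 0,  where D(n) = (r+n)(r+n-1) + (3/2)(r+n) + (-1/2).
  a_n = 4 / D(n) * a_{n-1}.
Since the indicial polynomial factors as (r - r_1)(r - r_2), D(n) = (r_1 + n - r_1)(r_1 + n - r_2) = n(n + 3/2).
Evaluating step by step (a_0 = 1):
  n = 1: D(1) = 1(1 + 3/2) = 5/2; numerator = 4(1) = 4; a_1 = (4)/(5/2) = 8/5
  n = 2: D(2) = 2(2 + 3/2) = 7; numerator = 4(8/5) = 32/5; a_2 = (32/5)/(7) = 32/35
  n = 3: D(3) = 3(3 + 3/2) = 27/2; numerator = 4(32/35) = 128/35; a_3 = (128/35)/(27/2) = 256/945
  n = 4: D(4) = 4(4 + 3/2) = 22; numerator = 4(256/945) = 1024/945; a_4 = (1024/945)/(22) = 512/10395

r = 1/2; a_0 = 1; a_1 = 8/5; a_2 = 32/35; a_3 = 256/945; a_4 = 512/10395


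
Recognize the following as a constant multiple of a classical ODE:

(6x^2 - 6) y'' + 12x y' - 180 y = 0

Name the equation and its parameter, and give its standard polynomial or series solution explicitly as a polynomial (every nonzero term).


All three coefficients share the factor -6; dividing through by -6 gives  (1 - x^2) y'' - 2x y' + 30 y = 0.
This matches the Legendre equation (1 - x^2) y'' - 2x y' + n(n+1) y = 0 (note the -2x y' term) with n(n+1) = 30, so n = 5; the polynomial solution is P_5(x).
With y = sum_k a_k x^k, matching x^k gives (k+2)(k+1) a_{k+2} = [k(k+1) - n(n+1)] a_k = (k - 5)(k + 6) a_k. The right side vanishes at k = 5, so the series with the parity of 5 terminates at degree 5.
Standard normalization (P_n(1) = 1): leading coefficient (2n)!/(2^n (n!)^2) = 3628800/(32*14400) = 63/8, so a_5 = 63/8. Work downward with a_k = (k+1)(k+2) a_{k+2} / ((k - 5)(k + 6)):
  a_3 = (4)(5)(63/8) / ((3 - 5)(3 + 6)) = (315/2)/(-18) = -35/4
  a_1 = (2)(3)(-35/4) / ((1 - 5)(1 + 6)) = (-105/2)/(-28) = 15/8
Hence P_5(x) = 63 x^5/8 - 35 x^3/4 + 15 x/8.

P_5(x); series = 63 x^5/8 - 35 x^3/4 + 15 x/8


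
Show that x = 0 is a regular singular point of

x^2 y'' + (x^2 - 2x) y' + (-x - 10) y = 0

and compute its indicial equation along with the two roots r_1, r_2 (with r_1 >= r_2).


Divide by x^2 to reach normal form y'' + P_1(x) y' + P_2(x) y = 0 with P_1(x) = 1 - 2/x and P_2(x) = -1/x - 10/x^2.
x = 0 is a singular point because the y'-coefficient 1 - 2/x has a pole at x = 0 and the y-coefficient -1/x - 10/x^2 has a pole at x = 0.
It is a regular singular point because x P_1(x) = p(x) = x - 2 and x^2 P_2(x) = q(x) = -x - 10 are polynomials, hence analytic at x = 0.
p(0) = -2,  q(0) = -10.
Indicial equation: r(r-1) + p(0) r + q(0) = 0, i.e. r^2 + (p(0) - 1) r + q(0) = 0, i.e. r^2 - 3 r - 10 = 0.
Discriminant: (-3)^2 - 4(-10) = 49, so r = (3 ± 7)/2.
Solving: r_1 = 5, r_2 = -2.

indicial: r^2 - 3 r - 10 = 0; roots r_1 = 5, r_2 = -2


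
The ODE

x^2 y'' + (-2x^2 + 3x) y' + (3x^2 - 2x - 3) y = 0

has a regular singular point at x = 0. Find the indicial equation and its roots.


Divide by x^2 to reach normal form y'' + P_1(x) y' + P_2(x) y = 0 with P_1(x) = -2 + 3/x and P_2(x) = 3 - 2/x - 3/x^2.
x = 0 is a singular point because the y'-coefficient -2 + 3/x has a pole at x = 0 and the y-coefficient 3 - 2/x - 3/x^2 has a pole at x = 0.
It is a regular singular point because x P_1(x) = p(x) = 3 - 2x and x^2 P_2(x) = q(x) = 3x^2 - 2x - 3 are polynomials, hence analytic at x = 0.
p(0) = 3,  q(0) = -3.
Indicial equation: r(r-1) + p(0) r + q(0) = 0, i.e. r^2 + (p(0) - 1) r + q(0) = 0, i.e. r^2 + 2 r - 3 = 0.
Discriminant: (2)^2 - 4(-3) = 16, so r = (-2 ± 4)/2.
Solving: r_1 = 1, r_2 = -3.

indicial: r^2 + 2 r - 3 = 0; roots r_1 = 1, r_2 = -3


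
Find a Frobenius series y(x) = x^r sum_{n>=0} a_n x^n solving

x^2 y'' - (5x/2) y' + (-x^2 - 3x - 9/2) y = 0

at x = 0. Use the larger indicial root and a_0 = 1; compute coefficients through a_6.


Write in Frobenius form y'' + (p(x)/x) y' + (q(x)/x^2) y = 0:
  p(x) = -5/2,  q(x) = -x^2 - 3x - 9/2.
Indicial equation: r(r-1) + (-5/2) r + (-9/2) = 0 -> roots r_1 = 9/2, r_2 = -1.
Take r = r_1 = 9/2. Let y(x) = x^r sum_{n>=0} a_n x^n with a_0 = 1.
Substitute y = x^r sum a_n x^n and match x^{r+n}. The recurrence is
  D(n) a_n - 3 a_{n-1} - 1 a_{n-2} = 0,  where D(n) = (r+n)(r+n-1) + (-5/2)(r+n) + (-9/2).
  a_n = [3 a_{n-1} + 1 a_{n-2}] / D(n).
Since the indicial polynomial factors as (r - r_1)(r - r_2), D(n) = (r_1 + n - r_1)(r_1 + n - r_2) = n(n + 11/2).
Evaluating step by step (a_0 = 1):
  n = 1: D(1) = 1(1 + 11/2) = 13/2; numerator = 3(1) = 3; a_1 = (3)/(13/2) = 6/13
  n = 2: D(2) = 2(2 + 11/2) = 15; numerator = 3(6/13) + 1(1) = 31/13; a_2 = (31/13)/(15) = 31/195
  n = 3: D(3) = 3(3 + 11/2) = 51/2; numerator = 3(31/195) + 1(6/13) = 61/65; a_3 = (61/65)/(51/2) = 122/3315
  n = 4: D(4) = 4(4 + 11/2) = 38; numerator = 3(122/3315) + 1(31/195) = 893/3315; a_4 = (893/3315)/(38) = 47/6630
  n = 5: D(5) = 5(5 + 11/2) = 105/2; numerator = 3(47/6630) + 1(122/3315) = 77/1326; a_5 = (77/1326)/(105/2) = 11/9945
  n = 6: D(6) = 6(6 + 11/2) = 69; numerator = 3(11/9945) + 1(47/6630) = 23/2210; a_6 = (23/2210)/(69) = 1/6630

r = 9/2; a_0 = 1; a_1 = 6/13; a_2 = 31/195; a_3 = 122/3315; a_4 = 47/6630; a_5 = 11/9945; a_6 = 1/6630


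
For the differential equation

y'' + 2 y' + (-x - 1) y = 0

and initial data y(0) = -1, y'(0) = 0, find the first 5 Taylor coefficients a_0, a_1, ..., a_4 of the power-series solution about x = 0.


Ansatz: y(x) = sum_{n>=0} a_n x^n, so y'(x) = sum_{n>=1} n a_n x^(n-1) and y''(x) = sum_{n>=2} n(n-1) a_n x^(n-2).
Substitute into P(x) y'' + Q(x) y' + R(x) y = 0 with P(x) = 1, Q(x) = 2, R(x) = -x - 1, and match powers of x.
Initial conditions: a_0 = -1, a_1 = 0.
Setting the coefficient of each power of x to zero and solving order by order (substituting the coefficients already found):
  x^0: 2 a_2 + 2 a_1 - a_0 = 0  ->  2 a_2 = -2 a_1 + a_0 = -1  ->  a_2 = -1/2
  x^1: 6 a_3 + 4 a_2 - a_1 - a_0 = 0  ->  6 a_3 = -4 a_2 + a_1 + a_0 = 1  ->  a_3 = 1/6
  x^2: 12 a_4 + 6 a_3 - a_2 - a_1 = 0  ->  12 a_4 = -6 a_3 + a_2 + a_1 = -3/2  ->  a_4 = -1/8
Truncated series: y(x) = -1 - (1/2) x^2 + (1/6) x^3 - (1/8) x^4 + O(x^5).

a_0 = -1; a_1 = 0; a_2 = -1/2; a_3 = 1/6; a_4 = -1/8


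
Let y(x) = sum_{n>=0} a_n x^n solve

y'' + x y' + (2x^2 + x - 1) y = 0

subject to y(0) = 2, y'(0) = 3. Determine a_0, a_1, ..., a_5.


Ansatz: y(x) = sum_{n>=0} a_n x^n, so y'(x) = sum_{n>=1} n a_n x^(n-1) and y''(x) = sum_{n>=2} n(n-1) a_n x^(n-2).
Substitute into P(x) y'' + Q(x) y' + R(x) y = 0 with P(x) = 1, Q(x) = x, R(x) = 2x^2 + x - 1, and match powers of x.
Initial conditions: a_0 = 2, a_1 = 3.
Setting the coefficient of each power of x to zero and solving order by order (substituting the coefficients already found):
  x^0: 2 a_2 - a_0 = 0  ->  2 a_2 = a_0 = 2  ->  a_2 = 1
  x^1: 6 a_3 + a_0 = 0  ->  6 a_3 = -a_0 = -2  ->  a_3 = -1/3
  x^2: 12 a_4 + a_2 + a_1 + 2 a_0 = 0  ->  12 a_4 = -a_2 - a_1 - 2 a_0 = -8  ->  a_4 = -2/3
  x^3: 20 a_5 + 2 a_3 + a_2 + 2 a_1 = 0  ->  20 a_5 = -2 a_3 - a_2 - 2 a_1 = -19/3  ->  a_5 = -19/60
Truncated series: y(x) = 2 + 3 x + x^2 - (1/3) x^3 - (2/3) x^4 - (19/60) x^5 + O(x^6).

a_0 = 2; a_1 = 3; a_2 = 1; a_3 = -1/3; a_4 = -2/3; a_5 = -19/60


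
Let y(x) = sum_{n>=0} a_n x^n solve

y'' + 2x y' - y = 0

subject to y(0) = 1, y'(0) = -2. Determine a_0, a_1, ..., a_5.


Ansatz: y(x) = sum_{n>=0} a_n x^n, so y'(x) = sum_{n>=1} n a_n x^(n-1) and y''(x) = sum_{n>=2} n(n-1) a_n x^(n-2).
Substitute into P(x) y'' + Q(x) y' + R(x) y = 0 with P(x) = 1, Q(x) = 2x, R(x) = -1, and match powers of x.
Initial conditions: a_0 = 1, a_1 = -2.
Setting the coefficient of each power of x to zero and solving order by order (substituting the coefficients already found):
  x^0: 2 a_2 - a_0 = 0  ->  2 a_2 = a_0 = 1  ->  a_2 = 1/2
  x^1: 6 a_3 + a_1 = 0  ->  6 a_3 = -a_1 = 2  ->  a_3 = 1/3
  x^2: 12 a_4 + 3 a_2 = 0  ->  12 a_4 = -3 a_2 = -3/2  ->  a_4 = -1/8
  x^3: 20 a_5 + 5 a_3 = 0  ->  20 a_5 = -5 a_3 = -5/3  ->  a_5 = -1/12
Truncated series: y(x) = 1 - 2 x + (1/2) x^2 + (1/3) x^3 - (1/8) x^4 - (1/12) x^5 + O(x^6).

a_0 = 1; a_1 = -2; a_2 = 1/2; a_3 = 1/3; a_4 = -1/8; a_5 = -1/12


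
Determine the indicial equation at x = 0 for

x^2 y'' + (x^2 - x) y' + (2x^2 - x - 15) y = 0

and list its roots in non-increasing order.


Divide by x^2 to reach normal form y'' + P_1(x) y' + P_2(x) y = 0 with P_1(x) = 1 - 1/x and P_2(x) = 2 - 1/x - 15/x^2.
x = 0 is a singular point because the y'-coefficient 1 - 1/x has a pole at x = 0 and the y-coefficient 2 - 1/x - 15/x^2 has a pole at x = 0.
It is a regular singular point because x P_1(x) = p(x) = x - 1 and x^2 P_2(x) = q(x) = 2x^2 - x - 15 are polynomials, hence analytic at x = 0.
p(0) = -1,  q(0) = -15.
Indicial equation: r(r-1) + p(0) r + q(0) = 0, i.e. r^2 + (p(0) - 1) r + q(0) = 0, i.e. r^2 - 2 r - 15 = 0.
Discriminant: (-2)^2 - 4(-15) = 64, so r = (2 ± 8)/2.
Solving: r_1 = 5, r_2 = -3.

indicial: r^2 - 2 r - 15 = 0; roots r_1 = 5, r_2 = -3


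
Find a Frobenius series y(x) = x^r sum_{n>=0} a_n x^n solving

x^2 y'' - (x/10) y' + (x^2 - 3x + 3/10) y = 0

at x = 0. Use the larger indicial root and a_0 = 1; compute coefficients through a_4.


Write in Frobenius form y'' + (p(x)/x) y' + (q(x)/x^2) y = 0:
  p(x) = -1/10,  q(x) = x^2 - 3x + 3/10.
Indicial equation: r(r-1) + (-1/10) r + (3/10) = 0 -> roots r_1 = 3/5, r_2 = 1/2.
Take r = r_1 = 3/5. Let y(x) = x^r sum_{n>=0} a_n x^n with a_0 = 1.
Substitute y = x^r sum a_n x^n and match x^{r+n}. The recurrence is
  D(n) a_n - 3 a_{n-1} + 1 a_{n-2} = 0,  where D(n) = (r+n)(r+n-1) + (-1/10)(r+n) + (3/10).
  a_n = [3 a_{n-1} - 1 a_{n-2}] / D(n).
Since the indicial polynomial factors as (r - r_1)(r - r_2), D(n) = (r_1 + n - r_1)(r_1 + n - r_2) = n(n + 1/10).
Evaluating step by step (a_0 = 1):
  n = 1: D(1) = 1(1 + 1/10) = 11/10; numerator = 3(1) = 3; a_1 = (3)/(11/10) = 30/11
  n = 2: D(2) = 2(2 + 1/10) = 21/5; numerator = 3(30/11) - 1(1) = 79/11; a_2 = (79/11)/(21/5) = 395/231
  n = 3: D(3) = 3(3 + 1/10) = 93/10; numerator = 3(395/231) - 1(30/11) = 185/77; a_3 = (185/77)/(93/10) = 1850/7161
  n = 4: D(4) = 4(4 + 1/10) = 82/5; numerator = 3(1850/7161) - 1(395/231) = -6695/7161; a_4 = (-6695/7161)/(82/5) = -33475/587202

r = 3/5; a_0 = 1; a_1 = 30/11; a_2 = 395/231; a_3 = 1850/7161; a_4 = -33475/587202


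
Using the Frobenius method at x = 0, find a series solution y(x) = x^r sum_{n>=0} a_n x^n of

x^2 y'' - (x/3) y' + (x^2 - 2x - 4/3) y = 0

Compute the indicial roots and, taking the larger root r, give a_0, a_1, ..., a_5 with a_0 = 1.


Write in Frobenius form y'' + (p(x)/x) y' + (q(x)/x^2) y = 0:
  p(x) = -1/3,  q(x) = x^2 - 2x - 4/3.
Indicial equation: r(r-1) + (-1/3) r + (-4/3) = 0 -> roots r_1 = 2, r_2 = -2/3.
Take r = r_1 = 2. Let y(x) = x^r sum_{n>=0} a_n x^n with a_0 = 1.
Substitute y = x^r sum a_n x^n and match x^{r+n}. The recurrence is
  D(n) a_n - 2 a_{n-1} + 1 a_{n-2} = 0,  where D(n) = (r+n)(r+n-1) + (-1/3)(r+n) + (-4/3).
  a_n = [2 a_{n-1} - 1 a_{n-2}] / D(n).
Since the indicial polynomial factors as (r - r_1)(r - r_2), D(n) = (r_1 + n - r_1)(r_1 + n - r_2) = n(n + 8/3).
Evaluating step by step (a_0 = 1):
  n = 1: D(1) = 1(1 + 8/3) = 11/3; numerator = 2(1) = 2; a_1 = (2)/(11/3) = 6/11
  n = 2: D(2) = 2(2 + 8/3) = 28/3; numerator = 2(6/11) - 1(1) = 1/11; a_2 = (1/11)/(28/3) = 3/308
  n = 3: D(3) = 3(3 + 8/3) = 17; numerator = 2(3/308) - 1(6/11) = -81/154; a_3 = (-81/154)/(17) = -81/2618
  n = 4: D(4) = 4(4 + 8/3) = 80/3; numerator = 2(-81/2618) - 1(3/308) = -375/5236; a_4 = (-375/5236)/(80/3) = -225/83776
  n = 5: D(5) = 5(5 + 8/3) = 115/3; numerator = 2(-225/83776) - 1(-81/2618) = 9/352; a_5 = (9/352)/(115/3) = 27/40480

r = 2; a_0 = 1; a_1 = 6/11; a_2 = 3/308; a_3 = -81/2618; a_4 = -225/83776; a_5 = 27/40480


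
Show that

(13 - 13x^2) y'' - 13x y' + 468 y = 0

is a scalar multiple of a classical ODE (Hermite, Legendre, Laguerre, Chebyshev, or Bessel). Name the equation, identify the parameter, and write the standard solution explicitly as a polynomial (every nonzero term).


All three coefficients share the factor 13; dividing through by 13 gives  (1 - x^2) y'' - x y' + 36 y = 0.
This matches the Chebyshev equation (1 - x^2) y'' - x y' + n^2 y = 0 (note the -x y' term, not -2x y') with n^2 = 36, so n = 6; the polynomial solution is T_6(x).
With y = sum_k a_k x^k, matching x^k gives (k+2)(k+1) a_{k+2} = (k^2 - n^2) a_k = (k - 6)(k + 6) a_k. The right side vanishes at k = 6, so the series with the parity of 6 terminates at degree 6.
Standard normalization: leading coefficient of T_n is 2^(n-1), so a_6 = 2^5 = 32. Work downward with a_k = (k+1)(k+2) a_{k+2} / ((k - 6)(k + 6)):
  a_4 = (5)(6)(32) / ((4 - 6)(4 + 6)) = 960/(-20) = -48
  a_2 = (3)(4)(-48) / ((2 - 6)(2 + 6)) = -576/(-32) = 18
  a_0 = (1)(2)(18) / ((0 - 6)(0 + 6)) = 36/(-36) = -1
Hence T_6(x) = 32 x^6 - 48 x^4 + 18 x^2 - 1.

T_6(x); series = 32 x^6 - 48 x^4 + 18 x^2 - 1
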